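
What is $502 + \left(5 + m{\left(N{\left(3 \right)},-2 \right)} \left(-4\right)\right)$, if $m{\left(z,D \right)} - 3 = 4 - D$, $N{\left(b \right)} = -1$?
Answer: $471$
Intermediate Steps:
$m{\left(z,D \right)} = 7 - D$ ($m{\left(z,D \right)} = 3 - \left(-4 + D\right) = 7 - D$)
$502 + \left(5 + m{\left(N{\left(3 \right)},-2 \right)} \left(-4\right)\right) = 502 + \left(5 + \left(7 - -2\right) \left(-4\right)\right) = 502 + \left(5 + \left(7 + 2\right) \left(-4\right)\right) = 502 + \left(5 + 9 \left(-4\right)\right) = 502 + \left(5 - 36\right) = 502 - 31 = 471$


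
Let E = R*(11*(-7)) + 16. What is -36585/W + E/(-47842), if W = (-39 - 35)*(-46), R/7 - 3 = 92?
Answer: -788026107/81427084 ≈ -9.6777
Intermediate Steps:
R = 665 (R = 21 + 7*92 = 21 + 644 = 665)
W = 3404 (W = -74*(-46) = 3404)
E = -51189 (E = 665*(11*(-7)) + 16 = 665*(-77) + 16 = -51205 + 16 = -51189)
-36585/W + E/(-47842) = -36585/3404 - 51189/(-47842) = -36585*1/3404 - 51189*(-1/47842) = -36585/3404 + 51189/47842 = -788026107/81427084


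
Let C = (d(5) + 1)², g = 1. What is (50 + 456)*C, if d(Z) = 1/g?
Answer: 2024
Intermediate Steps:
d(Z) = 1 (d(Z) = 1/1 = 1)
C = 4 (C = (1 + 1)² = 2² = 4)
(50 + 456)*C = (50 + 456)*4 = 506*4 = 2024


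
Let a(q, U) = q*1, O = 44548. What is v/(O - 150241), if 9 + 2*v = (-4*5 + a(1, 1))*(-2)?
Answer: -29/211386 ≈ -0.00013719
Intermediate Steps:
a(q, U) = q
v = 29/2 (v = -9/2 + ((-4*5 + 1)*(-2))/2 = -9/2 + ((-20 + 1)*(-2))/2 = -9/2 + (-19*(-2))/2 = -9/2 + (½)*38 = -9/2 + 19 = 29/2 ≈ 14.500)
v/(O - 150241) = 29/(2*(44548 - 150241)) = (29/2)/(-105693) = (29/2)*(-1/105693) = -29/211386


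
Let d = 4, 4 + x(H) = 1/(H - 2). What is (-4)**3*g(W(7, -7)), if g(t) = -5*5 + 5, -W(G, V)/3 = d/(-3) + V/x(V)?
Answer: 1280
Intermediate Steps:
x(H) = -4 + 1/(-2 + H) (x(H) = -4 + 1/(H - 2) = -4 + 1/(-2 + H))
W(G, V) = 4 - 3*V*(-2 + V)/(9 - 4*V) (W(G, V) = -3*(4/(-3) + V/(((9 - 4*V)/(-2 + V)))) = -3*(4*(-1/3) + V*((-2 + V)/(9 - 4*V))) = -3*(-4/3 + V*(-2 + V)/(9 - 4*V)) = 4 - 3*V*(-2 + V)/(9 - 4*V))
g(t) = -20 (g(t) = -25 + 5 = -20)
(-4)**3*g(W(7, -7)) = (-4)**3*(-20) = -64*(-20) = 1280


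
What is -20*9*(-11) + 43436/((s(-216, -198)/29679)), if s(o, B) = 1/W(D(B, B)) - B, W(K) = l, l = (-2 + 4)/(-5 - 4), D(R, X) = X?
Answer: 859680116/129 ≈ 6.6642e+6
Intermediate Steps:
l = -2/9 (l = 2/(-9) = 2*(-⅑) = -2/9 ≈ -0.22222)
W(K) = -2/9
s(o, B) = -9/2 - B (s(o, B) = 1/(-2/9) - B = -9/2 - B)
-20*9*(-11) + 43436/((s(-216, -198)/29679)) = -20*9*(-11) + 43436/(((-9/2 - 1*(-198))/29679)) = -180*(-11) + 43436/(((-9/2 + 198)*(1/29679))) = 1980 + 43436/(((387/2)*(1/29679))) = 1980 + 43436/(129/19786) = 1980 + 43436*(19786/129) = 1980 + 859424696/129 = 859680116/129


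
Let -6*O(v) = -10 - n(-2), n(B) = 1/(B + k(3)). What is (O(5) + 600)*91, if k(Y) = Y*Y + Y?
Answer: 3285191/60 ≈ 54753.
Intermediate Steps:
k(Y) = Y + Y² (k(Y) = Y² + Y = Y + Y²)
n(B) = 1/(12 + B) (n(B) = 1/(B + 3*(1 + 3)) = 1/(B + 3*4) = 1/(B + 12) = 1/(12 + B))
O(v) = 101/60 (O(v) = -(-10 - 1/(12 - 2))/6 = -(-10 - 1/10)/6 = -(-10 - 1*⅒)/6 = -(-10 - ⅒)/6 = -⅙*(-101/10) = 101/60)
(O(5) + 600)*91 = (101/60 + 600)*91 = (36101/60)*91 = 3285191/60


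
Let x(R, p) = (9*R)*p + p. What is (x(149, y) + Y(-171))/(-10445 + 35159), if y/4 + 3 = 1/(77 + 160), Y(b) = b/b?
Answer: -3811043/5857218 ≈ -0.65066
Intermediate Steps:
Y(b) = 1
y = -2840/237 (y = -12 + 4/(77 + 160) = -12 + 4/237 = -2840/237 ≈ -11.983)
x(R, p) = p + 9*R*p (x(R, p) = 9*R*p + p = p + 9*R*p)
(x(149, y) + Y(-171))/(-10445 + 35159) = (-2840*(1 + 9*149)/237 + 1)/(-10445 + 35159) = (-2840*(1 + 1341)/237 + 1)/24714 = (-2840/237*1342 + 1)*(1/24714) = (-3811280/237 + 1)*(1/24714) = -3811043/237*1/24714 = -3811043/5857218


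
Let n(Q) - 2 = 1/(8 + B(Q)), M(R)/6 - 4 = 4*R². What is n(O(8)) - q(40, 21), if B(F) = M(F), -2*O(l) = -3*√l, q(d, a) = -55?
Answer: 26449/464 ≈ 57.002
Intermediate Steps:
O(l) = 3*√l/2 (O(l) = -(-3)*√l/2 = 3*√l/2)
M(R) = 24 + 24*R² (M(R) = 24 + 6*(4*R²) = 24 + 24*R²)
B(F) = 24 + 24*F²
n(Q) = 2 + 1/(32 + 24*Q²) (n(Q) = 2 + 1/(8 + (24 + 24*Q²)) = 2 + 1/(32 + 24*Q²))
n(O(8)) - q(40, 21) = (65 + 48*(3*√8/2)²)/(8*(4 + 3*(3*√8/2)²)) - 1*(-55) = (65 + 48*(3*(2*√2)/2)²)/(8*(4 + 3*(3*(2*√2)/2)²)) + 55 = (65 + 48*(3*√2)²)/(8*(4 + 3*(3*√2)²)) + 55 = (65 + 48*18)/(8*(4 + 3*18)) + 55 = (65 + 864)/(8*(4 + 54)) + 55 = (⅛)*929/58 + 55 = (⅛)*(1/58)*929 + 55 = 929/464 + 55 = 26449/464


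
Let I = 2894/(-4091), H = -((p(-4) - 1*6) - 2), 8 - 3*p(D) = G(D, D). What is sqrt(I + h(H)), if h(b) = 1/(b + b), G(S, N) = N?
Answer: 7*I*sqrt(3182798)/16364 ≈ 0.76316*I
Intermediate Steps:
p(D) = 8/3 - D/3
H = 4 (H = -(((8/3 - 1/3*(-4)) - 1*6) - 2) = -(((8/3 + 4/3) - 6) - 2) = -((4 - 6) - 2) = -(-2 - 2) = -1*(-4) = 4)
h(b) = 1/(2*b)
I = -2894/4091 (I = 2894*(-1/4091) = -2894/4091 ≈ -0.70741)
sqrt(I + h(H)) = sqrt(-2894/4091 + (1/2)/4) = sqrt(-2894/4091 + (1/2)*(1/4)) = sqrt(-2894/4091 + 1/8) = sqrt(-19061/32728) = 7*I*sqrt(3182798)/16364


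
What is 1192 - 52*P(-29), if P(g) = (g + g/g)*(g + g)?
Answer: -83256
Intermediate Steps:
P(g) = 2*g*(1 + g) (P(g) = (g + 1)*(2*g) = (1 + g)*(2*g) = 2*g*(1 + g))
1192 - 52*P(-29) = 1192 - 104*(-29)*(1 - 29) = 1192 - 104*(-29)*(-28) = 1192 - 52*1624 = 1192 - 84448 = -83256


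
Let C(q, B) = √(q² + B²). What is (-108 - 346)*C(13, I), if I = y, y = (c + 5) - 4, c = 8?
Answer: -2270*√10 ≈ -7178.4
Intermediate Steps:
y = 9 (y = (8 + 5) - 4 = 13 - 4 = 9)
I = 9
C(q, B) = √(B² + q²)
(-108 - 346)*C(13, I) = (-108 - 346)*√(9² + 13²) = -454*√(81 + 169) = -2270*√10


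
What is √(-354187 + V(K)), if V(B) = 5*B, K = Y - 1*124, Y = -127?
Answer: I*√355442 ≈ 596.19*I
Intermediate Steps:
K = -251 (K = -127 - 1*124 = -127 - 124 = -251)
√(-354187 + V(K)) = √(-354187 + 5*(-251)) = √(-354187 - 1255) = √(-355442) = I*√355442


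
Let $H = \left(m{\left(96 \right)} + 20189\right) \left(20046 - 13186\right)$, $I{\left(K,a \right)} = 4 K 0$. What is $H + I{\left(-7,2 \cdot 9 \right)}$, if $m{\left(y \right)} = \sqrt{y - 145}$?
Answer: $138496540 + 48020 i \approx 1.385 \cdot 10^{8} + 48020.0 i$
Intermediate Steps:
$m{\left(y \right)} = \sqrt{-145 + y}$
$I{\left(K,a \right)} = 0$
$H = 138496540 + 48020 i$ ($H = \left(\sqrt{-145 + 96} + 20189\right) \left(20046 - 13186\right) = \left(\sqrt{-49} + 20189\right) 6860 = \left(7 i + 20189\right) 6860 = \left(20189 + 7 i\right) 6860 = 138496540 + 48020 i \approx 1.385 \cdot 10^{8} + 48020.0 i$)
$H + I{\left(-7,2 \cdot 9 \right)} = \left(138496540 + 48020 i\right) + 0 = 138496540 + 48020 i$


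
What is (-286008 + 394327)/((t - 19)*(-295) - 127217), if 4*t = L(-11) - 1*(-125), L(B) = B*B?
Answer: -11402/14711 ≈ -0.77507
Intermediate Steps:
L(B) = B²
t = 123/2 (t = ((-11)² - 1*(-125))/4 = (121 + 125)/4 = (¼)*246 = 123/2 ≈ 61.500)
(-286008 + 394327)/((t - 19)*(-295) - 127217) = (-286008 + 394327)/((123/2 - 19)*(-295) - 127217) = 108319/((85/2)*(-295) - 127217) = 108319/(-25075/2 - 127217) = 108319/(-279509/2) = 108319*(-2/279509) = -11402/14711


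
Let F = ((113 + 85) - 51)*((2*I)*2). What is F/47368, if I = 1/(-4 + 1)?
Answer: -49/11842 ≈ -0.0041378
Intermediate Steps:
I = -⅓ (I = 1/(-3) = -⅓ ≈ -0.33333)
F = -196 (F = ((113 + 85) - 51)*((2*(-⅓))*2) = (198 - 51)*(-⅔*2) = 147*(-4/3) = -196)
F/47368 = -196/47368 = -196*1/47368 = -49/11842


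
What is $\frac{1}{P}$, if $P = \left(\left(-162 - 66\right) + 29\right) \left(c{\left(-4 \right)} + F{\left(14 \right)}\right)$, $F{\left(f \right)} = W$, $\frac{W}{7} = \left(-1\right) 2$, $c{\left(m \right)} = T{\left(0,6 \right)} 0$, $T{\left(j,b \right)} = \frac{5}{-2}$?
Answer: $\frac{1}{2786} \approx 0.00035894$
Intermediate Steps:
$T{\left(j,b \right)} = - \frac{5}{2}$ ($T{\left(j,b \right)} = 5 \left(- \frac{1}{2}\right) = - \frac{5}{2}$)
$c{\left(m \right)} = 0$ ($c{\left(m \right)} = \left(- \frac{5}{2}\right) 0 = 0$)
$W = -14$ ($W = 7 \left(\left(-1\right) 2\right) = 7 \left(-2\right) = -14$)
$F{\left(f \right)} = -14$
$P = 2786$ ($P = \left(\left(-162 - 66\right) + 29\right) \left(0 - 14\right) = \left(-228 + 29\right) \left(-14\right) = \left(-199\right) \left(-14\right) = 2786$)
$\frac{1}{P} = \frac{1}{2786}$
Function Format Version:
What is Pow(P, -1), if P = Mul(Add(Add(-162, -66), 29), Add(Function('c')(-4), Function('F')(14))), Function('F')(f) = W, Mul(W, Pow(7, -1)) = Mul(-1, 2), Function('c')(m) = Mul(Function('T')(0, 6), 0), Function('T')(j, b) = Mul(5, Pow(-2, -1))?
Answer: Rational(1, 2786) ≈ 0.00035894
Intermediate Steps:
Function('T')(j, b) = Rational(-5, 2) (Function('T')(j, b) = Mul(5, Rational(-1, 2)) = Rational(-5, 2))
Function('c')(m) = 0 (Function('c')(m) = Mul(Rational(-5, 2), 0) = 0)
W = -14 (W = Mul(7, Mul(-1, 2)) = Mul(7, -2) = -14)
Function('F')(f) = -14
P = 2786 (P = Mul(Add(Add(-162, -66), 29), Add(0, -14)) = Mul(Add(-228, 29), -14) = Mul(-199, -14) = 2786)
Pow(P, -1) = Pow(2786, -1) = Rational(1, 2786)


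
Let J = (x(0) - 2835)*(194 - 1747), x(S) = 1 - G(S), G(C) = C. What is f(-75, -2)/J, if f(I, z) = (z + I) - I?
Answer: -1/2200601 ≈ -4.5442e-7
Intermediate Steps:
f(I, z) = z (f(I, z) = (I + z) - I = z)
x(S) = 1 - S
J = 4401202 (J = ((1 - 1*0) - 2835)*(194 - 1747) = ((1 + 0) - 2835)*(-1553) = (1 - 2835)*(-1553) = -2834*(-1553) = 4401202)
f(-75, -2)/J = -2/4401202 = -2*1/4401202 = -1/2200601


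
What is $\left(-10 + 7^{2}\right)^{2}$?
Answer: $1521$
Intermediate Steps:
$\left(-10 + 7^{2}\right)^{2} = \left(-10 + 49\right)^{2} = 39^{2} = 1521$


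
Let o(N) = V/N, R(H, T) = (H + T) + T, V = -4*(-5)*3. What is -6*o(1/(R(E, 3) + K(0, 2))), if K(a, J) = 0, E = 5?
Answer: -3960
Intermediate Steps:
V = 60 (V = 20*3 = 60)
R(H, T) = H + 2*T
o(N) = 60/N
-6*o(1/(R(E, 3) + K(0, 2))) = -360/(1/((5 + 2*3) + 0)) = -360/(1/((5 + 6) + 0)) = -360/(1/(11 + 0)) = -360/(1/11) = -360/1/11 = -360*11 = -6*660 = -3960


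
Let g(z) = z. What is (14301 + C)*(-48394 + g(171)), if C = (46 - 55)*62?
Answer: -662728689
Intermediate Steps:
C = -558 (C = -9*62 = -558)
(14301 + C)*(-48394 + g(171)) = (14301 - 558)*(-48394 + 171) = 13743*(-48223) = -662728689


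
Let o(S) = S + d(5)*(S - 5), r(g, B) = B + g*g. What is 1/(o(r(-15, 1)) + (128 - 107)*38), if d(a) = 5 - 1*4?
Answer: 1/1245 ≈ 0.00080321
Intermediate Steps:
d(a) = 1 (d(a) = 5 - 4 = 1)
r(g, B) = B + g**2
o(S) = -5 + 2*S (o(S) = S + 1*(S - 5) = S + 1*(-5 + S) = S + (-5 + S) = -5 + 2*S)
1/(o(r(-15, 1)) + (128 - 107)*38) = 1/((-5 + 2*(1 + (-15)**2)) + (128 - 107)*38) = 1/((-5 + 2*(1 + 225)) + 21*38) = 1/((-5 + 2*226) + 798) = 1/((-5 + 452) + 798) = 1/(447 + 798) = 1/1245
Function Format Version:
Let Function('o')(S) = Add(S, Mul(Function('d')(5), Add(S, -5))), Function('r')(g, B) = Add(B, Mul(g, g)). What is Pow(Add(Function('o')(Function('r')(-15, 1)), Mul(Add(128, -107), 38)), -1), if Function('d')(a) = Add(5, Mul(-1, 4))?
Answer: Rational(1, 1245) ≈ 0.00080321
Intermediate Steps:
Function('d')(a) = 1 (Function('d')(a) = Add(5, -4) = 1)
Function('r')(g, B) = Add(B, Pow(g, 2))
Function('o')(S) = Add(-5, Mul(2, S)) (Function('o')(S) = Add(S, Mul(1, Add(S, -5))) = Add(S, Mul(1, Add(-5, S))) = Add(S, Add(-5, S)) = Add(-5, Mul(2, S)))
Pow(Add(Function('o')(Function('r')(-15, 1)), Mul(Add(128, -107), 38)), -1) = Pow(Add(Add(-5, Mul(2, Add(1, Pow(-15, 2)))), Mul(Add(128, -107), 38)), -1) = Pow(Add(Add(-5, Mul(2, Add(1, 225))), Mul(21, 38)), -1) = Pow(Add(Add(-5, Mul(2, 226)), 798), -1) = Pow(Add(Add(-5, 452), 798), -1) = Pow(Add(447, 798), -1) = Pow(1245, -1) = Rational(1, 1245)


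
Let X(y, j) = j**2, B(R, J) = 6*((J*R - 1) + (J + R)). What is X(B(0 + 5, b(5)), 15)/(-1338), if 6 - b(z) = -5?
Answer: -75/446 ≈ -0.16816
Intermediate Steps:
b(z) = 11 (b(z) = 6 - 1*(-5) = 6 + 5 = 11)
B(R, J) = -6 + 6*J + 6*R + 6*J*R (B(R, J) = 6*((-1 + J*R) + (J + R)) = 6*(-1 + J + R + J*R) = -6 + 6*J + 6*R + 6*J*R)
X(B(0 + 5, b(5)), 15)/(-1338) = 15**2/(-1338) = 225*(-1/1338) = -75/446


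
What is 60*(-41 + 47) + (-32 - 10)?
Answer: 318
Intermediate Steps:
60*(-41 + 47) + (-32 - 10) = 60*6 - 42 = 360 - 42 = 318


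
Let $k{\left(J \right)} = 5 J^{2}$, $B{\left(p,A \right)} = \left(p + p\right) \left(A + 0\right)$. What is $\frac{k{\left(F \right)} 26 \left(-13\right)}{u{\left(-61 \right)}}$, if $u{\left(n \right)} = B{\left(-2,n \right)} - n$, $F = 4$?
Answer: $- \frac{5408}{61} \approx -88.656$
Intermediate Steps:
$B{\left(p,A \right)} = 2 A p$ ($B{\left(p,A \right)} = 2 p A = 2 A p$)
$u{\left(n \right)} = - 5 n$ ($u{\left(n \right)} = 2 n \left(-2\right) - n = - 4 n - n = - 5 n$)
$\frac{k{\left(F \right)} 26 \left(-13\right)}{u{\left(-61 \right)}} = \frac{5 \cdot 4^{2} \cdot 26 \left(-13\right)}{\left(-5\right) \left(-61\right)} = \frac{5 \cdot 16 \cdot 26 \left(-13\right)}{305} = 80 \cdot 26 \left(-13\right) \frac{1}{305} = 2080 \left(-13\right) \frac{1}{305} = \left(-27040\right) \frac{1}{305} = - \frac{5408}{61}$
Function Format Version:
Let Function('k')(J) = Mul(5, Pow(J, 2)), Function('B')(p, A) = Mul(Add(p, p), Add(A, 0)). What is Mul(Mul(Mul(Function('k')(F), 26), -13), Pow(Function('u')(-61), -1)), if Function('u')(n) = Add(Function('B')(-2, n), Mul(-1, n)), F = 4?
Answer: Rational(-5408, 61) ≈ -88.656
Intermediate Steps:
Function('B')(p, A) = Mul(2, A, p) (Function('B')(p, A) = Mul(Mul(2, p), A) = Mul(2, A, p))
Function('u')(n) = Mul(-5, n) (Function('u')(n) = Add(Mul(2, n, -2), Mul(-1, n)) = Add(Mul(-4, n), Mul(-1, n)) = Mul(-5, n))
Mul(Mul(Mul(Function('k')(F), 26), -13), Pow(Function('u')(-61), -1)) = Mul(Mul(Mul(Mul(5, Pow(4, 2)), 26), -13), Pow(Mul(-5, -61), -1)) = Mul(Mul(Mul(Mul(5, 16), 26), -13), Pow(305, -1)) = Mul(Mul(Mul(80, 26), -13), Rational(1, 305)) = Mul(Mul(2080, -13), Rational(1, 305)) = Mul(-27040, Rational(1, 305)) = Rational(-5408, 61)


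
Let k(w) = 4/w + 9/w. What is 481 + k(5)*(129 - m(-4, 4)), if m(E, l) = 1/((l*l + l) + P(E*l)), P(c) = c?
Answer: 3263/4 ≈ 815.75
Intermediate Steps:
k(w) = 13/w
m(E, l) = 1/(l + l**2 + E*l) (m(E, l) = 1/((l*l + l) + E*l) = 1/((l**2 + l) + E*l) = 1/((l + l**2) + E*l) = 1/(l + l**2 + E*l))
481 + k(5)*(129 - m(-4, 4)) = 481 + (13/5)*(129 - 1/(4*(1 - 4 + 4))) = 481 + (13*(1/5))*(129 - 1/(4*1)) = 481 + 13*(129 - 1/4)/5 = 481 + (13/5)*(515/4) = 481 + 1339/4 = 3263/4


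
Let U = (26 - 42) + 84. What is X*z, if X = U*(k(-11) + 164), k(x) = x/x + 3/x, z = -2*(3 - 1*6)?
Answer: 739296/11 ≈ 67209.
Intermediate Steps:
U = 68 (U = -16 + 84 = 68)
z = 6 (z = -2*(3 - 6) = -2*(-3) = 6)
k(x) = 1 + 3/x
X = 123216/11 (X = 68*((3 - 11)/(-11) + 164) = 68*(-1/11*(-8) + 164) = 68*(8/11 + 164) = 68*(1812/11) = 123216/11 ≈ 11201.)
X*z = (123216/11)*6 = 739296/11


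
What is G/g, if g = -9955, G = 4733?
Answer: -4733/9955 ≈ -0.47544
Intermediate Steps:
G/g = 4733/(-9955) = 4733*(-1/9955) = -4733/9955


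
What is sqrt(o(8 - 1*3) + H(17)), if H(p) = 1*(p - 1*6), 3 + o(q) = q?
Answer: sqrt(13) ≈ 3.6056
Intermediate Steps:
o(q) = -3 + q
H(p) = -6 + p (H(p) = 1*(p - 6) = 1*(-6 + p) = -6 + p)
sqrt(o(8 - 1*3) + H(17)) = sqrt((-3 + (8 - 1*3)) + (-6 + 17)) = sqrt((-3 + (8 - 3)) + 11) = sqrt((-3 + 5) + 11) = sqrt(2 + 11) = sqrt(13)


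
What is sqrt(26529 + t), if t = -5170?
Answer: sqrt(21359) ≈ 146.15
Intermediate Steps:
sqrt(26529 + t) = sqrt(26529 - 5170) = sqrt(21359)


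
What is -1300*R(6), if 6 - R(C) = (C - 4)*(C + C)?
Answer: 23400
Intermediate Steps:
R(C) = 6 - 2*C*(-4 + C) (R(C) = 6 - (C - 4)*(C + C) = 6 - (-4 + C)*2*C = 6 - 2*C*(-4 + C))
-1300*R(6) = -1300*(6 - 2*6² + 8*6) = -1300*(6 - 2*36 + 48) = -1300*(6 - 72 + 48) = -1300*(-18) = 23400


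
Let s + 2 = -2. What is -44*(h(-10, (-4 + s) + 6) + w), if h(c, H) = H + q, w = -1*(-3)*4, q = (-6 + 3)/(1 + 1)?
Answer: -374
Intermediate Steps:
s = -4 (s = -2 - 2 = -4)
q = -3/2 ≈ -1.5000
w = 12 (w = 3*4 = 12)
h(c, H) = -3/2 + H (h(c, H) = H - 3/2 = -3/2 + H)
-44*(h(-10, (-4 + s) + 6) + w) = -44*((-3/2 + ((-4 - 4) + 6)) + 12) = -44*((-3/2 + (-8 + 6)) + 12) = -44*((-3/2 - 2) + 12) = -44*(-7/2 + 12) = -44*17/2 = -374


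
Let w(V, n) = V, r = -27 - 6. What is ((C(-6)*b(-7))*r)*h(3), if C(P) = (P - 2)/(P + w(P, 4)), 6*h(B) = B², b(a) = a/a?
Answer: -33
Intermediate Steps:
r = -33
b(a) = 1
h(B) = B²/6
C(P) = (-2 + P)/(2*P) (C(P) = (P - 2)/(P + P) = (-2 + P)/((2*P)) = (-2 + P)*(1/(2*P)) = (-2 + P)/(2*P))
((C(-6)*b(-7))*r)*h(3) = ((((½)*(-2 - 6)/(-6))*1)*(-33))*((⅙)*3²) = ((((½)*(-⅙)*(-8))*1)*(-33))*((⅙)*9) = (((⅔)*1)*(-33))*(3/2) = ((⅔)*(-33))*(3/2) = -22*3/2 = -33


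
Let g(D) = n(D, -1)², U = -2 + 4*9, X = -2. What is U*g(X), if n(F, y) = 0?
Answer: 0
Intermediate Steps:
U = 34 (U = -2 + 36 = 34)
g(D) = 0 (g(D) = 0² = 0)
U*g(X) = 34*0 = 0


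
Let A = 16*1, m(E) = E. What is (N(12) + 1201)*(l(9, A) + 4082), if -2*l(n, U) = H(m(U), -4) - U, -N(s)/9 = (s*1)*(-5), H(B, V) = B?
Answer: 7106762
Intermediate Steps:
N(s) = 45*s (N(s) = -9*s*1*(-5) = -9*s*(-5) = -(-45)*s = 45*s)
A = 16
l(n, U) = 0 (l(n, U) = -(U - U)/2 = -1/2*0 = 0)
(N(12) + 1201)*(l(9, A) + 4082) = (45*12 + 1201)*(0 + 4082) = (540 + 1201)*4082 = 1741*4082 = 7106762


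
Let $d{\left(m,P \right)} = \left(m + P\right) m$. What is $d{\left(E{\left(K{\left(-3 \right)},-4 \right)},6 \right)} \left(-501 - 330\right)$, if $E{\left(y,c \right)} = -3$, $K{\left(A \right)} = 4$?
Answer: $7479$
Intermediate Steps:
$d{\left(m,P \right)} = m \left(P + m\right)$ ($d{\left(m,P \right)} = \left(P + m\right) m = m \left(P + m\right)$)
$d{\left(E{\left(K{\left(-3 \right)},-4 \right)},6 \right)} \left(-501 - 330\right) = - 3 \left(6 - 3\right) \left(-501 - 330\right) = \left(-3\right) 3 \left(-831\right) = \left(-9\right) \left(-831\right) = 7479$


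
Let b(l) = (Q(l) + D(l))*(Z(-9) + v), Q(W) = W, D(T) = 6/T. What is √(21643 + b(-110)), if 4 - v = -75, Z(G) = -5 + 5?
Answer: √39169790/55 ≈ 113.79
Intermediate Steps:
Z(G) = 0
v = 79 (v = 4 - 1*(-75) = 4 + 75 = 79)
D(T) = 6/T
b(l) = 79*l + 474/l (b(l) = (l + 6/l)*(0 + 79) = (l + 6/l)*79 = 79*l + 474/l)
√(21643 + b(-110)) = √(21643 + (79*(-110) + 474/(-110))) = √(21643 + (-8690 + 474*(-1/110))) = √(21643 + (-8690 - 237/55)) = √(21643 - 478187/55) = √(712178/55) = √39169790/55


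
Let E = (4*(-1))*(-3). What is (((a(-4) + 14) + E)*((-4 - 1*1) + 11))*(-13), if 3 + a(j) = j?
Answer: -1482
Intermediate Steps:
a(j) = -3 + j
E = 12 (E = -4*(-3) = 12)
(((a(-4) + 14) + E)*((-4 - 1*1) + 11))*(-13) = ((((-3 - 4) + 14) + 12)*((-4 - 1*1) + 11))*(-13) = (((-7 + 14) + 12)*((-4 - 1) + 11))*(-13) = ((7 + 12)*(-5 + 11))*(-13) = (19*6)*(-13) = 114*(-13) = -1482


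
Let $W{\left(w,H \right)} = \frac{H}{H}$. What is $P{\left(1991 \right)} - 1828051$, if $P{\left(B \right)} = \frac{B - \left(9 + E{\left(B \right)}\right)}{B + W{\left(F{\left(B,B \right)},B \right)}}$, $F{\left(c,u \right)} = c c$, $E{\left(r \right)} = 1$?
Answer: $- \frac{3641475611}{1992} \approx -1.8281 \cdot 10^{6}$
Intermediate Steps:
$F{\left(c,u \right)} = c^{2}$
$W{\left(w,H \right)} = 1$
$P{\left(B \right)} = \frac{-10 + B}{1 + B}$ ($P{\left(B \right)} = \frac{B - 10}{B + 1} = \frac{B - 10}{1 + B} = \frac{-10 + B}{1 + B}$)
$P{\left(1991 \right)} - 1828051 = \frac{-10 + 1991}{1 + 1991} - 1828051 = \frac{1}{1992} \cdot 1981 - 1828051 = \frac{1981}{1992} - 1828051 = - \frac{3641475611}{1992}$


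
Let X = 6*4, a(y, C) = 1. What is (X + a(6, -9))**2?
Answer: 625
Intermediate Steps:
X = 24
(X + a(6, -9))**2 = (24 + 1)**2 = 25**2 = 625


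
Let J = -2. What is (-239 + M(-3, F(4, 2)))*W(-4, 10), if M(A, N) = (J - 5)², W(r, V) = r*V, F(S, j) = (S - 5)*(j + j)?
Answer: 7600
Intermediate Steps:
F(S, j) = 2*j*(-5 + S) (F(S, j) = (-5 + S)*(2*j) = 2*j*(-5 + S))
W(r, V) = V*r
M(A, N) = 49 (M(A, N) = (-2 - 5)² = (-7)² = 49)
(-239 + M(-3, F(4, 2)))*W(-4, 10) = (-239 + 49)*(10*(-4)) = -190*(-40) = 7600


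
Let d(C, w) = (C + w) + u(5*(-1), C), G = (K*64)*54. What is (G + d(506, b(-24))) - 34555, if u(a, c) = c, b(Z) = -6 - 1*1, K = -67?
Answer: -265102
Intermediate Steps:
G = -231552 (G = -67*64*54 = -4288*54 = -231552)
b(Z) = -7 (b(Z) = -6 - 1 = -7)
d(C, w) = w + 2*C (d(C, w) = (C + w) + C = w + 2*C)
(G + d(506, b(-24))) - 34555 = (-231552 + (-7 + 2*506)) - 34555 = (-231552 + (-7 + 1012)) - 34555 = (-231552 + 1005) - 34555 = -230547 - 34555 = -265102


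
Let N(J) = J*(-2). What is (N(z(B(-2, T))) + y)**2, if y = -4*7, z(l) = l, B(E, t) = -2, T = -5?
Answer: 576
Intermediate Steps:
y = -28
N(J) = -2*J
(N(z(B(-2, T))) + y)**2 = (-2*(-2) - 28)**2 = (4 - 28)**2 = (-24)**2 = 576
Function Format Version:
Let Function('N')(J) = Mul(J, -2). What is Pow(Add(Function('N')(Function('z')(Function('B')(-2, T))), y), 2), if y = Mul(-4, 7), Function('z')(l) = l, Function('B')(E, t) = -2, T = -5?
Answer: 576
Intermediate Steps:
y = -28
Function('N')(J) = Mul(-2, J)
Pow(Add(Function('N')(Function('z')(Function('B')(-2, T))), y), 2) = Pow(Add(Mul(-2, -2), -28), 2) = Pow(Add(4, -28), 2) = Pow(-24, 2) = 576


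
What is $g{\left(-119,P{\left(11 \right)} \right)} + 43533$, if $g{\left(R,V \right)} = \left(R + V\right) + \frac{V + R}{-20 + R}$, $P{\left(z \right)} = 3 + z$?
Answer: $\frac{6036597}{139} \approx 43429.0$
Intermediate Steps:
$g{\left(R,V \right)} = R + V + \frac{R + V}{-20 + R}$ ($g{\left(R,V \right)} = \left(R + V\right) + \frac{R + V}{-20 + R} = R + V + \frac{R + V}{-20 + R}$)
$g{\left(-119,P{\left(11 \right)} \right)} + 43533 = \frac{\left(-119\right)^{2} - -2261 - 19 \left(3 + 11\right) - 119 \left(3 + 11\right)}{-20 - 119} + 43533 = \frac{14161 + 2261 - 266 - 1666}{-139} + 43533 = - \frac{14161 + 2261 - 266 - 1666}{139} + 43533 = \left(- \frac{1}{139}\right) 14490 + 43533 = - \frac{14490}{139} + 43533 = \frac{6036597}{139}$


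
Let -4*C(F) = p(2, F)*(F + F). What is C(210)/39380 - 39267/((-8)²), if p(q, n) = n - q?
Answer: -77386611/126016 ≈ -614.10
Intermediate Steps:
C(F) = -F*(-2 + F)/2 (C(F) = -(F - 1*2)*(F + F)/4 = -(F - 2)*2*F/4 = -(-2 + F)*2*F/4 = -F*(-2 + F)/2)
C(210)/39380 - 39267/((-8)²) = ((½)*210*(2 - 1*210))/39380 - 39267/((-8)²) = ((½)*210*(2 - 210))*(1/39380) - 39267/64 = ((½)*210*(-208))*(1/39380) - 39267*1/64 = -21840*1/39380 - 39267/64 = -1092/1969 - 39267/64 = -77386611/126016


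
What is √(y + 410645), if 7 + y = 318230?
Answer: 2*√182217 ≈ 853.74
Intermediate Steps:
y = 318223 (y = -7 + 318230 = 318223)
√(y + 410645) = √(318223 + 410645) = √728868 = 2*√182217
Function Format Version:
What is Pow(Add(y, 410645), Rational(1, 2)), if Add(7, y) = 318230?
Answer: Mul(2, Pow(182217, Rational(1, 2))) ≈ 853.74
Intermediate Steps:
y = 318223 (y = Add(-7, 318230) = 318223)
Pow(Add(y, 410645), Rational(1, 2)) = Pow(Add(318223, 410645), Rational(1, 2)) = Pow(728868, Rational(1, 2)) = Mul(2, Pow(182217, Rational(1, 2)))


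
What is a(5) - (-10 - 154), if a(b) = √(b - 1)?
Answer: 166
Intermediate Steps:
a(b) = √(-1 + b)
a(5) - (-10 - 154) = √(-1 + 5) - (-10 - 154) = √4 - 1*(-164) = 2 + 164 = 166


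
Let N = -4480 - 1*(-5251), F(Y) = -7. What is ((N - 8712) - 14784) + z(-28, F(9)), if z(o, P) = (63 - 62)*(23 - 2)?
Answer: -22704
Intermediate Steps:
N = 771 (N = -4480 + 5251 = 771)
z(o, P) = 21 (z(o, P) = 1*21 = 21)
((N - 8712) - 14784) + z(-28, F(9)) = ((771 - 8712) - 14784) + 21 = (-7941 - 14784) + 21 = -22725 + 21 = -22704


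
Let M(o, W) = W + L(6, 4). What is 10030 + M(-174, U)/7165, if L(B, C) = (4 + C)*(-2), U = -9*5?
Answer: 71864889/7165 ≈ 10030.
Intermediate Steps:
U = -45
L(B, C) = -8 - 2*C
M(o, W) = -16 + W (M(o, W) = W + (-8 - 2*4) = W + (-8 - 8) = W - 16 = -16 + W)
10030 + M(-174, U)/7165 = 10030 + (-16 - 45)/7165 = 10030 - 61*1/7165 = 10030 - 61/7165 = 71864889/7165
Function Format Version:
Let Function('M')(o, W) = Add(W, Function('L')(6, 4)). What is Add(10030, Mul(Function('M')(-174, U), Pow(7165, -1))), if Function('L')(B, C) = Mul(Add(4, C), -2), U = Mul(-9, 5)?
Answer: Rational(71864889, 7165) ≈ 10030.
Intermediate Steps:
U = -45
Function('L')(B, C) = Add(-8, Mul(-2, C))
Function('M')(o, W) = Add(-16, W) (Function('M')(o, W) = Add(W, Add(-8, Mul(-2, 4))) = Add(W, Add(-8, -8)) = Add(W, -16) = Add(-16, W))
Add(10030, Mul(Function('M')(-174, U), Pow(7165, -1))) = Add(10030, Mul(Add(-16, -45), Pow(7165, -1))) = Add(10030, Mul(-61, Rational(1, 7165))) = Add(10030, Rational(-61, 7165)) = Rational(71864889, 7165)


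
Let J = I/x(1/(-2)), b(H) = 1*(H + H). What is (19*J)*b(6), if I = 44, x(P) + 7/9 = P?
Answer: -180576/23 ≈ -7851.1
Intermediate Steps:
x(P) = -7/9 + P
b(H) = 2*H (b(H) = 1*(2*H) = 2*H)
J = -792/23 (J = 44/(-7/9 + 1/(-2)) = 44/(-7/9 - 1/2) = 44/(-23/18) = 44*(-18/23) = -792/23 ≈ -34.435)
(19*J)*b(6) = (19*(-792/23))*(2*6) = -15048/23*12 = -180576/23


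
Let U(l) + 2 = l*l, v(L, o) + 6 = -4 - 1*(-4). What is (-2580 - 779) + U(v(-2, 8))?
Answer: -3325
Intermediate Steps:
v(L, o) = -6 (v(L, o) = -6 + (-4 - 1*(-4)) = -6 + (-4 + 4) = -6 + 0 = -6)
U(l) = -2 + l**2 (U(l) = -2 + l*l = -2 + l**2)
(-2580 - 779) + U(v(-2, 8)) = (-2580 - 779) + (-2 + (-6)**2) = -3359 + (-2 + 36) = -3359 + 34 = -3325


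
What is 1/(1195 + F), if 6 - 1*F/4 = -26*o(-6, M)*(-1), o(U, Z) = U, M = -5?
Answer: 1/1843 ≈ 0.00054259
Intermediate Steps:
F = 648 (F = 24 - 4*(-26*(-6))*(-1) = 24 - 624*(-1) = 24 - 4*(-156) = 24 + 624 = 648)
1/(1195 + F) = 1/(1195 + 648) = 1/1843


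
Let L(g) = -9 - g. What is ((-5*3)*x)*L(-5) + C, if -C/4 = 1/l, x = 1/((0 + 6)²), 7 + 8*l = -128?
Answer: 257/135 ≈ 1.9037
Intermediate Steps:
l = -135/8 (l = -7/8 + (⅛)*(-128) = -7/8 - 16 = -135/8 ≈ -16.875)
x = 1/36 (x = 1/(6²) = 1/36 ≈ 0.027778)
C = 32/135 (C = -4/(-135/8) = -4*(-8/135) = 32/135 ≈ 0.23704)
((-5*3)*x)*L(-5) + C = (-5*3*(1/36))*(-9 - 1*(-5)) + 32/135 = (-1*15*(1/36))*(-9 + 5) + 32/135 = -15*1/36*(-4) + 32/135 = -5/12*(-4) + 32/135 = 5/3 + 32/135 = 257/135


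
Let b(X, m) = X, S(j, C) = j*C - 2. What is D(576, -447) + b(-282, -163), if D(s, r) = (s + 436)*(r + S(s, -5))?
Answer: -3369230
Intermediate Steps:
S(j, C) = -2 + C*j (S(j, C) = C*j - 2 = -2 + C*j)
D(s, r) = (436 + s)*(-2 + r - 5*s) (D(s, r) = (s + 436)*(r + (-2 - 5*s)) = (436 + s)*(-2 + r - 5*s))
D(576, -447) + b(-282, -163) = (-872 - 2182*576 - 5*576² + 436*(-447) - 447*576) - 282 = (-872 - 1256832 - 5*331776 - 194892 - 257472) - 282 = (-872 - 1256832 - 1658880 - 194892 - 257472) - 282 = -3368948 - 282 = -3369230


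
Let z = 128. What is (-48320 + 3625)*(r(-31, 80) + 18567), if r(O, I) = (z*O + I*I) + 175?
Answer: -946371930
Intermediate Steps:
r(O, I) = 175 + I**2 + 128*O (r(O, I) = (128*O + I*I) + 175 = (128*O + I**2) + 175 = (I**2 + 128*O) + 175 = 175 + I**2 + 128*O)
(-48320 + 3625)*(r(-31, 80) + 18567) = (-48320 + 3625)*((175 + 80**2 + 128*(-31)) + 18567) = -44695*((175 + 6400 - 3968) + 18567) = -44695*(2607 + 18567) = -44695*21174 = -946371930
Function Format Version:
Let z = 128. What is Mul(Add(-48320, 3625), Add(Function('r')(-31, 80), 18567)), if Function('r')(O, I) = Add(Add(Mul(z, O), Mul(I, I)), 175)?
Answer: -946371930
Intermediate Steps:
Function('r')(O, I) = Add(175, Pow(I, 2), Mul(128, O)) (Function('r')(O, I) = Add(Add(Mul(128, O), Mul(I, I)), 175) = Add(Add(Mul(128, O), Pow(I, 2)), 175) = Add(Add(Pow(I, 2), Mul(128, O)), 175) = Add(175, Pow(I, 2), Mul(128, O)))
Mul(Add(-48320, 3625), Add(Function('r')(-31, 80), 18567)) = Mul(Add(-48320, 3625), Add(Add(175, Pow(80, 2), Mul(128, -31)), 18567)) = Mul(-44695, Add(Add(175, 6400, -3968), 18567)) = Mul(-44695, Add(2607, 18567)) = Mul(-44695, 21174) = -946371930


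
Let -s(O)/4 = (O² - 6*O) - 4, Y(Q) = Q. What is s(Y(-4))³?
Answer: -2985984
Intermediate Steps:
s(O) = 16 - 4*O² + 24*O (s(O) = -4*((O² - 6*O) - 4) = -4*(-4 + O² - 6*O) = 16 - 4*O² + 24*O)
s(Y(-4))³ = (16 - 4*(-4)² + 24*(-4))³ = (16 - 4*16 - 96)³ = (16 - 64 - 96)³ = (-144)³ = -2985984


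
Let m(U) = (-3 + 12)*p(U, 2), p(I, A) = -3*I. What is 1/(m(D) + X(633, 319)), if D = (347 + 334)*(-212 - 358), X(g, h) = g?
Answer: 1/10481223 ≈ 9.5409e-8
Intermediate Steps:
D = -388170 (D = 681*(-570) = -388170)
m(U) = -27*U (m(U) = (-3 + 12)*(-3*U) = 9*(-3*U) = -27*U)
1/(m(D) + X(633, 319)) = 1/(-27*(-388170) + 633) = 1/(10480590 + 633) = 1/10481223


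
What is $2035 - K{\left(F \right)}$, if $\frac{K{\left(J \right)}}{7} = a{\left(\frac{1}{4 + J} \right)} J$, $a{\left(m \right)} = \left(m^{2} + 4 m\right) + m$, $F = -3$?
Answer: $2161$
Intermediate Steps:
$a{\left(m \right)} = m^{2} + 5 m$
$K{\left(J \right)} = \frac{7 J \left(5 + \frac{1}{4 + J}\right)}{4 + J}$ ($K{\left(J \right)} = 7 \frac{5 + \frac{1}{4 + J}}{4 + J} J = 7 \frac{J \left(5 + \frac{1}{4 + J}\right)}{4 + J} = \frac{7 J \left(5 + \frac{1}{4 + J}\right)}{4 + J}$)
$2035 - K{\left(F \right)} = 2035 - 7 \left(-3\right) \frac{1}{\left(4 - 3\right)^{2}} \left(21 + 5 \left(-3\right)\right) = 2035 - 7 \left(-3\right) 1^{-2} \left(21 - 15\right) = 2035 - 7 \left(-3\right) 1 \cdot 6 = 2035 - -126 = 2035 + 126 = 2161$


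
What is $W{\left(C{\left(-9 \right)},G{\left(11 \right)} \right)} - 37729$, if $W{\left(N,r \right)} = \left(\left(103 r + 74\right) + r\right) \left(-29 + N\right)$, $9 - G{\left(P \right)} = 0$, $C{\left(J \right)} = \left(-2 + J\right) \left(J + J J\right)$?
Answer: $-866939$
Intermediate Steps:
$C{\left(J \right)} = \left(-2 + J\right) \left(J + J^{2}\right)$
$G{\left(P \right)} = 9$ ($G{\left(P \right)} = 9 - 0 = 9 + 0 = 9$)
$W{\left(N,r \right)} = \left(-29 + N\right) \left(74 + 104 r\right)$ ($W{\left(N,r \right)} = \left(\left(74 + 103 r\right) + r\right) \left(-29 + N\right) = \left(74 + 104 r\right) \left(-29 + N\right) = \left(-29 + N\right) \left(74 + 104 r\right)$)
$W{\left(C{\left(-9 \right)},G{\left(11 \right)} \right)} - 37729 = \left(-2146 - 27144 + 74 \left(- 9 \left(-2 + \left(-9\right)^{2} - -9\right)\right) + 104 \left(- 9 \left(-2 + \left(-9\right)^{2} - -9\right)\right) 9\right) - 37729 = \left(-2146 - 27144 + 74 \left(- 9 \left(-2 + 81 + 9\right)\right) + 104 \left(- 9 \left(-2 + 81 + 9\right)\right) 9\right) - 37729 = \left(-2146 - 27144 + 74 \left(\left(-9\right) 88\right) + 104 \left(\left(-9\right) 88\right) 9\right) - 37729 = \left(-2146 - 27144 + 74 \left(-792\right) + 104 \left(-792\right) 9\right) - 37729 = \left(-2146 - 27144 - 58608 - 741312\right) - 37729 = -829210 - 37729 = -866939$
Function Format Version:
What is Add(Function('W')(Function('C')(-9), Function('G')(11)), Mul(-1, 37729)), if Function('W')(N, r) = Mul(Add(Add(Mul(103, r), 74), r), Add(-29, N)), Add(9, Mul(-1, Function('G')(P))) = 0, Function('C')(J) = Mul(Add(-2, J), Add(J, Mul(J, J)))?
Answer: -866939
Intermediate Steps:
Function('C')(J) = Mul(Add(-2, J), Add(J, Pow(J, 2)))
Function('G')(P) = 9 (Function('G')(P) = Add(9, Mul(-1, 0)) = Add(9, 0) = 9)
Function('W')(N, r) = Mul(Add(-29, N), Add(74, Mul(104, r))) (Function('W')(N, r) = Mul(Add(Add(74, Mul(103, r)), r), Add(-29, N)) = Mul(Add(74, Mul(104, r)), Add(-29, N)) = Mul(Add(-29, N), Add(74, Mul(104, r))))
Add(Function('W')(Function('C')(-9), Function('G')(11)), Mul(-1, 37729)) = Add(Add(-2146, Mul(-3016, 9), Mul(74, Mul(-9, Add(-2, Pow(-9, 2), Mul(-1, -9)))), Mul(104, Mul(-9, Add(-2, Pow(-9, 2), Mul(-1, -9))), 9)), Mul(-1, 37729)) = Add(Add(-2146, -27144, Mul(74, Mul(-9, Add(-2, 81, 9))), Mul(104, Mul(-9, Add(-2, 81, 9)), 9)), -37729) = Add(Add(-2146, -27144, Mul(74, Mul(-9, 88)), Mul(104, Mul(-9, 88), 9)), -37729) = Add(Add(-2146, -27144, Mul(74, -792), Mul(104, -792, 9)), -37729) = Add(Add(-2146, -27144, -58608, -741312), -37729) = Add(-829210, -37729) = -866939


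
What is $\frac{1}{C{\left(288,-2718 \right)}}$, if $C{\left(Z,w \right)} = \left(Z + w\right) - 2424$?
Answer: $- \frac{1}{4854} \approx -0.00020602$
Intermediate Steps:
$C{\left(Z,w \right)} = -2424 + Z + w$
$\frac{1}{C{\left(288,-2718 \right)}} = \frac{1}{-2424 + 288 - 2718} = \frac{1}{-4854} = - \frac{1}{4854}$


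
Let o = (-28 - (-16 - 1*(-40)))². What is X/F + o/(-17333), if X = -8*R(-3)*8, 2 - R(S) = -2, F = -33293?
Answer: -85587024/577067569 ≈ -0.14831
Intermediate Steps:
R(S) = 4 (R(S) = 2 - 1*(-2) = 2 + 2 = 4)
X = -256 (X = -8*4*8 = -32*8 = -256)
o = 2704 (o = (-28 - (-16 + 40))² = (-28 - 1*24)² = (-28 - 24)² = (-52)² = 2704)
X/F + o/(-17333) = -256/(-33293) + 2704/(-17333) = -256*(-1/33293) + 2704*(-1/17333) = 256/33293 - 2704/17333 = -85587024/577067569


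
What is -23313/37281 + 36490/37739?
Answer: 160191461/468982553 ≈ 0.34157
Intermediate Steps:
-23313/37281 + 36490/37739 = -23313*1/37281 + 36490*(1/37739) = -7771/12427 + 36490/37739 = 160191461/468982553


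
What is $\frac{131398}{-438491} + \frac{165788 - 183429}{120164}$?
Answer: $- \frac{23524729003}{52690832524} \approx -0.44647$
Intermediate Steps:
$\frac{131398}{-438491} + \frac{165788 - 183429}{120164} = 131398 \left(- \frac{1}{438491}\right) + \left(165788 - 183429\right) \frac{1}{120164} = - \frac{131398}{438491} - \frac{17641}{120164} = - \frac{23524729003}{52690832524}$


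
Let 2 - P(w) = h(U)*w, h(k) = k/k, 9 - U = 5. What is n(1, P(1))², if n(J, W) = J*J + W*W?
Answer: 4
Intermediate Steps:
U = 4 (U = 9 - 1*5 = 9 - 5 = 4)
h(k) = 1
P(w) = 2 - w
n(J, W) = J² + W²
n(1, P(1))² = (1² + (2 - 1*1)²)² = (1 + (2 - 1)²)² = (1 + 1²)² = (1 + 1)² = 2² = 4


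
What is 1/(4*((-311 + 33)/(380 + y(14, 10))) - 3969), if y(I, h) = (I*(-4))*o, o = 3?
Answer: -53/210635 ≈ -0.00025162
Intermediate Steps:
y(I, h) = -12*I (y(I, h) = (I*(-4))*3 = -4*I*3 = -12*I)
1/(4*((-311 + 33)/(380 + y(14, 10))) - 3969) = 1/(4*((-311 + 33)/(380 - 12*14)) - 3969) = 1/(4*(-278/(380 - 168)) - 3969) = 1/(4*(-278/212) - 3969) = 1/(4*(-278*1/212) - 3969) = 1/(4*(-139/106) - 3969) = 1/(-278/53 - 3969) = 1/(-210635/53) = -53/210635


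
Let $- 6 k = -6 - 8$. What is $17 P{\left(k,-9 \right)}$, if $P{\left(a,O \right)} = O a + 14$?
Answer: $-119$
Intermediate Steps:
$k = \frac{7}{3}$ ($k = - \frac{-6 - 8}{6} = \left(- \frac{1}{6}\right) \left(-14\right) = \frac{7}{3} \approx 2.3333$)
$P{\left(a,O \right)} = 14 + O a$
$17 P{\left(k,-9 \right)} = 17 \left(14 - 21\right) = 17 \left(-7\right) = -119$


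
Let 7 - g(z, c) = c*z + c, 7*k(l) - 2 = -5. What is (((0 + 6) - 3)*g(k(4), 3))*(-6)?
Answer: -666/7 ≈ -95.143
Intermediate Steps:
k(l) = -3/7 (k(l) = 2/7 + (⅐)*(-5) = 2/7 - 5/7 = -3/7)
g(z, c) = 7 - c - c*z (g(z, c) = 7 - (c*z + c) = 7 - (c + c*z) = 7 + (-c - c*z) = 7 - c - c*z)
(((0 + 6) - 3)*g(k(4), 3))*(-6) = (((0 + 6) - 3)*(7 - 1*3 - 1*3*(-3/7)))*(-6) = ((6 - 3)*(7 - 3 + 9/7))*(-6) = (3*(37/7))*(-6) = (111/7)*(-6) = -666/7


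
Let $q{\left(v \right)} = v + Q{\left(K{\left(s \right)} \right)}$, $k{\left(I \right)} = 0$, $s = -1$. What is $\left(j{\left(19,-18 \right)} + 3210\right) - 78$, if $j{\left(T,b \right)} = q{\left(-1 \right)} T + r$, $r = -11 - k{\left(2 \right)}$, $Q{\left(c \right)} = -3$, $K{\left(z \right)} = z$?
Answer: $3045$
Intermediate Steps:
$r = -11$ ($r = -11 - 0 = -11 + 0 = -11$)
$q{\left(v \right)} = -3 + v$ ($q{\left(v \right)} = v - 3 = -3 + v$)
$j{\left(T,b \right)} = -11 - 4 T$ ($j{\left(T,b \right)} = \left(-3 - 1\right) T - 11 = - 4 T - 11 = -11 - 4 T$)
$\left(j{\left(19,-18 \right)} + 3210\right) - 78 = \left(\left(-11 - 76\right) + 3210\right) - 78 = \left(-87 + 3210\right) - 78 = 3123 - 78 = 3045$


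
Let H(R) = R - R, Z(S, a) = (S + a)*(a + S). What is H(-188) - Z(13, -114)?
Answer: -10201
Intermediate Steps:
Z(S, a) = (S + a)² (Z(S, a) = (S + a)*(S + a) = (S + a)²)
H(R) = 0
H(-188) - Z(13, -114) = 0 - (13 - 114)² = 0 - 1*(-101)² = 0 - 1*10201 = 0 - 10201 = -10201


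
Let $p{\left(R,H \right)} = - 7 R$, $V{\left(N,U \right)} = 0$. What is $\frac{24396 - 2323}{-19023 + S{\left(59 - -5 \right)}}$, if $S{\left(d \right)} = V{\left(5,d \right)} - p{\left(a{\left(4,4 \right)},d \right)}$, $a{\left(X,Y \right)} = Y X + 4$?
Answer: $- \frac{22073}{18883} \approx -1.1689$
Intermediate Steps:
$a{\left(X,Y \right)} = 4 + X Y$ ($a{\left(X,Y \right)} = X Y + 4 = 4 + X Y$)
$S{\left(d \right)} = 140$ ($S{\left(d \right)} = 0 - - 7 \left(4 + 4 \cdot 4\right) = 0 - - 7 \left(4 + 16\right) = 0 - \left(-7\right) 20 = 0 - -140 = 0 + 140 = 140$)
$\frac{24396 - 2323}{-19023 + S{\left(59 - -5 \right)}} = \frac{24396 - 2323}{-19023 + 140} = \frac{22073}{-18883} = 22073 \left(- \frac{1}{18883}\right) = - \frac{22073}{18883}$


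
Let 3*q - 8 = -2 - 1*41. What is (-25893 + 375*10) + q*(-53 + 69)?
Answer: -66989/3 ≈ -22330.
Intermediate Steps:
q = -35/3 (q = 8/3 + (-2 - 1*41)/3 = 8/3 + (-2 - 41)/3 = 8/3 + (⅓)*(-43) = 8/3 - 43/3 = -35/3 ≈ -11.667)
(-25893 + 375*10) + q*(-53 + 69) = (-25893 + 375*10) - 35*(-53 + 69)/3 = (-25893 + 3750) - 35/3*16 = -22143 - 560/3 = -66989/3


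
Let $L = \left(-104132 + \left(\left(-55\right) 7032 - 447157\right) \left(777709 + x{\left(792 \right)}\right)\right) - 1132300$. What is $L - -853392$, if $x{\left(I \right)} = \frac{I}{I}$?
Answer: $-648545973110$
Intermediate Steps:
$x{\left(I \right)} = 1$
$L = -648546826502$ ($L = \left(-104132 + \left(\left(-55\right) 7032 - 447157\right) \left(777709 + 1\right)\right) - 1132300 = \left(-104132 + \left(-386760 - 447157\right) 777710\right) - 1132300 = \left(-104132 - 648545590070\right) - 1132300 = -648545694202 - 1132300 = -648546826502$)
$L - -853392 = -648546826502 - -853392 = -648546826502 + 853392 = -648545973110$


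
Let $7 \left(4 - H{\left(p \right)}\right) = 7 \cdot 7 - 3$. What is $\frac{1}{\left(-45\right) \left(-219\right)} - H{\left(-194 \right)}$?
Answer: $\frac{177397}{68985} \approx 2.5715$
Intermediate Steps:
$H{\left(p \right)} = - \frac{18}{7}$ ($H{\left(p \right)} = 4 - \frac{7 \cdot 7 - 3}{7} = 4 - \frac{49 - 3}{7} = 4 - \frac{46}{7} = - \frac{18}{7}$)
$\frac{1}{\left(-45\right) \left(-219\right)} - H{\left(-194 \right)} = \frac{1}{\left(-45\right) \left(-219\right)} - - \frac{18}{7} = \frac{1}{9855} + \frac{18}{7} = \frac{177397}{68985}$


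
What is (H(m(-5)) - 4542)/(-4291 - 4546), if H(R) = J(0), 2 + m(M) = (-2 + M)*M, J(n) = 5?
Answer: 4537/8837 ≈ 0.51341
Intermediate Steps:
m(M) = -2 + M*(-2 + M) (m(M) = -2 + (-2 + M)*M = -2 + M*(-2 + M))
H(R) = 5
(H(m(-5)) - 4542)/(-4291 - 4546) = (5 - 4542)/(-4291 - 4546) = -4537/(-8837) = -4537*(-1/8837) = 4537/8837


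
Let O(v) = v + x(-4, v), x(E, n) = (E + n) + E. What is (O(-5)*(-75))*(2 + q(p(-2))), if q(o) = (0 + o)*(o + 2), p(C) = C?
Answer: 2700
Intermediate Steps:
q(o) = o*(2 + o)
x(E, n) = n + 2*E
O(v) = -8 + 2*v (O(v) = v + (v + 2*(-4)) = v + (v - 8) = v + (-8 + v) = -8 + 2*v)
(O(-5)*(-75))*(2 + q(p(-2))) = ((-8 + 2*(-5))*(-75))*(2 - 2*(2 - 2)) = ((-8 - 10)*(-75))*(2 - 2*0) = (-18*(-75))*(2 + 0) = 1350*2 = 2700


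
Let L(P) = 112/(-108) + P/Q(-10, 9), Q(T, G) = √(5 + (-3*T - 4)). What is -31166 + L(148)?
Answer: -841510/27 + 148*√31/31 ≈ -31140.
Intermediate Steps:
Q(T, G) = √(1 - 3*T) (Q(T, G) = √(5 + (-4 - 3*T)) = √(1 - 3*T))
L(P) = -28/27 + P*√31/31 (L(P) = 112/(-108) + P/(√(1 - 3*(-10))) = 112*(-1/108) + P/(√(1 + 30)) = -28/27 + P/(√31) = -28/27 + P*(√31/31) = -28/27 + P*√31/31)
-31166 + L(148) = -31166 + (-28/27 + (1/31)*148*√31) = -31166 + (-28/27 + 148*√31/31) = -841510/27 + 148*√31/31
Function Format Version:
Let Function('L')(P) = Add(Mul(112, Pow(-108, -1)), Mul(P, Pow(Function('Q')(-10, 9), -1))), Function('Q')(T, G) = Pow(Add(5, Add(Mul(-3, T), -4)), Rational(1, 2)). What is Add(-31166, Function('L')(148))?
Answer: Add(Rational(-841510, 27), Mul(Rational(148, 31), Pow(31, Rational(1, 2)))) ≈ -31140.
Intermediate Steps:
Function('Q')(T, G) = Pow(Add(1, Mul(-3, T)), Rational(1, 2)) (Function('Q')(T, G) = Pow(Add(5, Add(-4, Mul(-3, T))), Rational(1, 2)) = Pow(Add(1, Mul(-3, T)), Rational(1, 2)))
Function('L')(P) = Add(Rational(-28, 27), Mul(Rational(1, 31), P, Pow(31, Rational(1, 2)))) (Function('L')(P) = Add(Mul(112, Pow(-108, -1)), Mul(P, Pow(Pow(Add(1, Mul(-3, -10)), Rational(1, 2)), -1))) = Add(Mul(112, Rational(-1, 108)), Mul(P, Pow(Pow(Add(1, 30), Rational(1, 2)), -1))) = Add(Rational(-28, 27), Mul(P, Pow(Pow(31, Rational(1, 2)), -1))) = Add(Rational(-28, 27), Mul(P, Mul(Rational(1, 31), Pow(31, Rational(1, 2))))) = Add(Rational(-28, 27), Mul(Rational(1, 31), P, Pow(31, Rational(1, 2)))))
Add(-31166, Function('L')(148)) = Add(-31166, Add(Rational(-28, 27), Mul(Rational(1, 31), 148, Pow(31, Rational(1, 2))))) = Add(-31166, Add(Rational(-28, 27), Mul(Rational(148, 31), Pow(31, Rational(1, 2))))) = Add(Rational(-841510, 27), Mul(Rational(148, 31), Pow(31, Rational(1, 2))))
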